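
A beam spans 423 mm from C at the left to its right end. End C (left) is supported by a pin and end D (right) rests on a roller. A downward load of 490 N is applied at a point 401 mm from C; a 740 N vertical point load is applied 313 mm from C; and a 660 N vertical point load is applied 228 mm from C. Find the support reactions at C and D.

C_x = 0, C_y = 522.2 N, D_y = 1368 N

Taking moments about C: D_y·423 − 490·401 − 740·313 − 660·228 = 0 → D_y = 578590/423 = 1367.83 ≈ 1368 N.
ΣF_y = 0: C_y + 1367.83 − 490 − 740 − 660 = 0 → C_y = 522.2 N.
ΣF_x = 0: no horizontal applied forces, so C_x = 0.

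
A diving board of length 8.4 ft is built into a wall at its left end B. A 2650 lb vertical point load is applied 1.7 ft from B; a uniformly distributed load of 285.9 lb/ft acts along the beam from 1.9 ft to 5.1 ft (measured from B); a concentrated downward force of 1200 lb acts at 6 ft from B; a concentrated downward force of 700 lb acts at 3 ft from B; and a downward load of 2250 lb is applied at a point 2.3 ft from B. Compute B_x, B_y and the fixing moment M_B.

Resultant of the distributed load: 285.9 × 3.2 = 914.88 lb at 3.5 ft from B.
ΣF_x = 0: B_x = 0.
ΣF_y = 0: B_y − 2650 − 285.9·3.2 − 1200 − 700 − 2250 = 0 → B_y = 7715 lb.
ΣM about B: M_B − 2650·1.7 − (285.9·3.2)·3.5 − 1200·6 − 700·3 − 2250·2.3 = 0 → M_B = 22180 lb·ft.

B_x = 0, B_y = 7715 lb, M_B = 22180 lb·ft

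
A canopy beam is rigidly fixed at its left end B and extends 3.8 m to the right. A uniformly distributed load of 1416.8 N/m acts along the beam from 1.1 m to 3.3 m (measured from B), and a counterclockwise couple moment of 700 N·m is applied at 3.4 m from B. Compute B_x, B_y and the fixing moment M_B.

B_x = 0, B_y = 3117 N, M_B = 6157 N·m

Resultant of the distributed load: 1416.8 × 2.2 = 3116.96 N at 2.2 m from B.
ΣF_x = 0: B_x = 0.
ΣF_y = 0: B_y − 1416.8·2.2 = 0 → B_y = 3117 N.
ΣM about B: M_B − (1416.8·2.2)·2.2 + 700 = 0 → M_B = 6157 N·m.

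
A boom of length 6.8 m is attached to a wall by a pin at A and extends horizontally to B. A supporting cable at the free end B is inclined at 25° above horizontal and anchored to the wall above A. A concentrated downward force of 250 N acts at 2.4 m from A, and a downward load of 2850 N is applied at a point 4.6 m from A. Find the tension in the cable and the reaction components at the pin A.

T = 4771 N, A_x = 4324 N, A_y = 1084 N

ΣM about A: T·sin25°·6.8 − 250·2.4 − 2850·4.6 = 0 → T = 13710/(6.8·0.422618) = 4770.68 ≈ 4771 N.
ΣF_x = 0: A_x − T·cos25° = 0 → A_x = 4770.68 × 0.906308 = 4324 N.
ΣF_y = 0: A_y + T·sin25° − 250 − 2850 = 0 → A_y = 3100 − 4770.68 × 0.422618 = 1084 N.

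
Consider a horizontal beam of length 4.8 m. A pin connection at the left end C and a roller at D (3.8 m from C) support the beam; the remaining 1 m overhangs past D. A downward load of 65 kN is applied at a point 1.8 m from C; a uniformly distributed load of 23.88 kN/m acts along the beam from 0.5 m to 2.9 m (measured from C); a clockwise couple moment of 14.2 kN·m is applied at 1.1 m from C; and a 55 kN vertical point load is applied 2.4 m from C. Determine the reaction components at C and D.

Resultant of the distributed load: 23.88 × 2.4 = 57.312 kN at 1.7 m from C.
ΣM about C: D_y·3.8 − 65·1.8 − (23.88·2.4)·1.7 − 14.2 − 55·2.4 = 0 → D_y = 360.6304/3.8 = 94.9027 ≈ 94.90 kN.
ΣF_y = 0: C_y + 94.9027 − 65 − 23.88·2.4 − 55 = 0 → C_y = 82.41 kN.
ΣF_x = 0: no horizontal applied forces, so C_x = 0.

C_x = 0, C_y = 82.41 kN, D_y = 94.90 kN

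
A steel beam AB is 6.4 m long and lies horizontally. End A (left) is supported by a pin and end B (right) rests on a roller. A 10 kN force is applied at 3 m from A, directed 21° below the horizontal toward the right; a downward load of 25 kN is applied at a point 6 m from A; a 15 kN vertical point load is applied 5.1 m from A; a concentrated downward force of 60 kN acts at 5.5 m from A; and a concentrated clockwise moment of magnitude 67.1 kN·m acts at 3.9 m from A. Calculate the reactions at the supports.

A_x = -9.336 kN, A_y = 4.466 kN, B_y = 99.12 kN

Taking moments about A: B_y·6.4 − 10·sin21°·3 − 25·6 − 15·5.1 − 60·5.5 − 67.1 = 0 → B_y = 634.351/6.4 = 99.1173 ≈ 99.12 kN.
ΣF_y = 0: A_y + 99.1173 − 10·sin21° − 25 − 15 − 60 = 0 → A_y = 4.466 kN.
ΣF_x = 0: A_x + 10·cos21° = 0 → A_x = -9.336 kN.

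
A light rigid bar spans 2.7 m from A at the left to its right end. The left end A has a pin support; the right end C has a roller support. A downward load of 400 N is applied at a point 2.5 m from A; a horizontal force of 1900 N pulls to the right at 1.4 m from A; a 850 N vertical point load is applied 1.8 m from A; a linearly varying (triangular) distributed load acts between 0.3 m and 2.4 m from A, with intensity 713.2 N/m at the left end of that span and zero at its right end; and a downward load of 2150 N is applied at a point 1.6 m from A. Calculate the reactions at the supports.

A_x = -1900 N, A_y = 1660 N, C_y = 2488 N

Resultant of the triangular load: ½ × 713.2 × 2.1 = 748.86 N, acting at 1 m from A (one-third of the span from the peak).
Taking moments about A: C_y·2.7 − 400·2.5 − 850·1.8 − (½·713.2·2.1)·1 − 2150·1.6 = 0 → C_y = 6718.86/2.7 = 2488.47 ≈ 2488 N.
ΣF_y = 0: A_y + 2488.47 − 400 − 850 − ½·713.2·2.1 − 2150 = 0 → A_y = 1660 N.
ΣF_x = 0: A_x + 1900 = 0 → A_x = -1900 N.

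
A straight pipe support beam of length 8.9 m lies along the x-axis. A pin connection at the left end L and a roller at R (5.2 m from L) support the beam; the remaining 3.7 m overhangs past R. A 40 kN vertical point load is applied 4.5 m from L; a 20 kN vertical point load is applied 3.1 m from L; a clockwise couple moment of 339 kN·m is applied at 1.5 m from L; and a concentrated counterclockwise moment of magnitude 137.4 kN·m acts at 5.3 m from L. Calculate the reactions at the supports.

Moments about L: R_y·5.2 − 40·4.5 − 20·3.1 − 339 + 137.4 = 0 → R_y = 443.6/5.2 = 85.3077 ≈ 85.31 kN.
ΣF_y = 0: L_y + 85.3077 − 40 − 20 = 0 → L_y = -25.31 kN.
ΣF_x = 0: no horizontal applied forces, so L_x = 0.

L_x = 0, L_y = -25.31 kN, R_y = 85.31 kN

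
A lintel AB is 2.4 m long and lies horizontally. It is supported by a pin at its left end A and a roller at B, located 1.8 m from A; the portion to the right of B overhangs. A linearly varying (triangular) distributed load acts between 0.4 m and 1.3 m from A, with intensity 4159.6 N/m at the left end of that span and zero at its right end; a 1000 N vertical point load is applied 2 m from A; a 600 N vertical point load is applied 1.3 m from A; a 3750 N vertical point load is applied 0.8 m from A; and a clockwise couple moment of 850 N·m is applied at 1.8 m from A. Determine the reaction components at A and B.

Resultant of the triangular load: ½ × 4159.6 × 0.9 = 1871.82 N, acting at 0.7 m from A (one-third of the span from the peak).
Taking moments about A: B_y·1.8 − (½·4159.6·0.9)·0.7 − 1000·2 − 600·1.3 − 3750·0.8 − 850 = 0 → B_y = 7940.274/1.8 = 4411.26 ≈ 4411 N.
ΣF_y = 0: A_y + 4411.26 − ½·4159.6·0.9 − 1000 − 600 − 3750 = 0 → A_y = 2811 N.
ΣF_x = 0: no horizontal applied forces, so A_x = 0.

A_x = 0, A_y = 2811 N, B_y = 4411 N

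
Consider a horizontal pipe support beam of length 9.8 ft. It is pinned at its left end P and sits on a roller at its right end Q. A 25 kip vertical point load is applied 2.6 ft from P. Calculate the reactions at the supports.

P_x = 0, P_y = 18.37 kip, Q_y = 6.633 kip

ΣM about P: Q_y·9.8 − 25·2.6 = 0 → Q_y = 65/9.8 = 6.63265 ≈ 6.633 kip.
ΣF_y = 0: P_y + 6.63265 − 25 = 0 → P_y = 18.37 kip.
ΣF_x = 0: no horizontal applied forces, so P_x = 0.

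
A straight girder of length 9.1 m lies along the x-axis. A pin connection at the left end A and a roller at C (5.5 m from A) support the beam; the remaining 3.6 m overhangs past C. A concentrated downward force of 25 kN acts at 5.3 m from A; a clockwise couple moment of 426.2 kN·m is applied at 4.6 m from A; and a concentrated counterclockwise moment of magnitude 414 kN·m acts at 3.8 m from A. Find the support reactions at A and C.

A_x = 0, A_y = -1.309 kN, C_y = 26.31 kN

Taking moments about A: C_y·5.5 − 25·5.3 − 426.2 + 414 = 0 → C_y = 144.7/5.5 = 26.3091 ≈ 26.31 kN.
ΣF_y = 0: A_y + 26.3091 − 25 = 0 → A_y = -1.309 kN.
ΣF_x = 0: no horizontal applied forces, so A_x = 0.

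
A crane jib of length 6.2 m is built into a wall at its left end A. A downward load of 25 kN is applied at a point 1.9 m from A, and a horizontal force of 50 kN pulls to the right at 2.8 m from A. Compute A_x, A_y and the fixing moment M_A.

A_x = -50.00 kN, A_y = 25.00 kN, M_A = 47.50 kN·m

ΣF_x = 0: A_x + 50 = 0 → A_x = -50.00 kN.
ΣF_y = 0: A_y − 25 = 0 → A_y = 25.00 kN.
ΣM about A: M_A − 25·1.9 = 0 → M_A = 47.50 kN·m.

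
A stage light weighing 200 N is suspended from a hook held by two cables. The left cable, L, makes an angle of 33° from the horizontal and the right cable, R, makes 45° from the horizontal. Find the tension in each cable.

ΣF_x = 0: −T_L·cos33° + T_R·cos45° = 0 → T_R = 1.18606·T_L.
ΣF_y = 0: T_L·sin33° + T_R·sin45° = 200.
Substitute: T_L·(0.544639 + 1.18606·0.707107) = 200 → T_L = 144.581 ≈ 144.6 N.
Then T_R = 1.18606 × 144.581 = 171.5 N.

T_L = 144.6 N, T_R = 171.5 N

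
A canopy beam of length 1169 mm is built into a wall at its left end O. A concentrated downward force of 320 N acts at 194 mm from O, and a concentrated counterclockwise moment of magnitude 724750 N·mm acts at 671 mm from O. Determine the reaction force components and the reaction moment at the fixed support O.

O_x = 0, O_y = 320.0 N, M_O = -662700 N·mm

ΣF_x = 0: O_x = 0.
ΣF_y = 0: O_y − 320 = 0 → O_y = 320.0 N.
ΣM about O: M_O − 320·194 + 724750 = 0 → M_O = -662700 N·mm.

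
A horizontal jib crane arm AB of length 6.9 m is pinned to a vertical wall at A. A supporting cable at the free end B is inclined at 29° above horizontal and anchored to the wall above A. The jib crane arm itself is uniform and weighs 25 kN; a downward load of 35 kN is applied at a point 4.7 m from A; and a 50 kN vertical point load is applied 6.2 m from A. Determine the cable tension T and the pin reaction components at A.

ΣM about A: T·sin29°·6.9 − 25·3.45 − 35·4.7 − 50·6.2 = 0 → T = 560.75/(6.9·0.48481) = 167.629 ≈ 167.6 kN.
ΣF_x = 0: A_x − T·cos29° = 0 → A_x = 167.629 × 0.87462 = 146.6 kN.
ΣF_y = 0: A_y + T·sin29° − 25 − 35 − 50 = 0 → A_y = 110 − 167.629 × 0.48481 = 28.73 kN.

T = 167.6 kN, A_x = 146.6 kN, A_y = 28.73 kN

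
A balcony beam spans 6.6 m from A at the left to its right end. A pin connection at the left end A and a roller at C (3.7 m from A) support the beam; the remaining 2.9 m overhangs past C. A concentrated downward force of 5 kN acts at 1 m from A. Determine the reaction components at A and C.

Moments about A: C_y·3.7 − 5·1 = 0 → C_y = 5/3.7 = 1.35135 ≈ 1.351 kN.
ΣF_y = 0: A_y + 1.35135 − 5 = 0 → A_y = 3.649 kN.
ΣF_x = 0: no horizontal applied forces, so A_x = 0.

A_x = 0, A_y = 3.649 kN, C_y = 1.351 kN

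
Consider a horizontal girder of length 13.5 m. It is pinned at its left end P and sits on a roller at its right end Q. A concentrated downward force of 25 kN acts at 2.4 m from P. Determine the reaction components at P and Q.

P_x = 0, P_y = 20.56 kN, Q_y = 4.444 kN

Moments about P: Q_y·13.5 − 25·2.4 = 0 → Q_y = 60/13.5 = 4.44444 ≈ 4.444 kN.
ΣF_y = 0: P_y + 4.44444 − 25 = 0 → P_y = 20.56 kN.
ΣF_x = 0: no horizontal applied forces, so P_x = 0.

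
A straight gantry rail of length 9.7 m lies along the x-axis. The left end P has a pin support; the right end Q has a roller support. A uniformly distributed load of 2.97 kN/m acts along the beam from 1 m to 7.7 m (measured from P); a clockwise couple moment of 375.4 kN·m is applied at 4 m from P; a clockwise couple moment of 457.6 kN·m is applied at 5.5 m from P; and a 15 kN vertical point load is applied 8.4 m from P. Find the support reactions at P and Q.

Resultant of the distributed load: 2.97 × 6.7 = 19.899 kN at 4.35 m from P.
ΣM about P: Q_y·9.7 − (2.97·6.7)·4.35 − 375.4 − 457.6 − 15·8.4 = 0 → Q_y = 1045.56065/9.7 = 107.79 ≈ 107.8 kN.
ΣF_y = 0: P_y + 107.79 − 2.97·6.7 − 15 = 0 → P_y = -72.89 kN.
ΣF_x = 0: no horizontal applied forces, so P_x = 0.

P_x = 0, P_y = -72.89 kN, Q_y = 107.8 kN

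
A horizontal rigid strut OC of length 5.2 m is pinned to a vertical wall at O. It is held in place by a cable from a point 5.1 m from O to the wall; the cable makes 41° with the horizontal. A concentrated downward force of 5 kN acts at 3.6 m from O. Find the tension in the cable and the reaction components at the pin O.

T = 5.380 kN, O_x = 4.060 kN, O_y = 1.471 kN

ΣM about O: T·sin41°·5.1 − 5·3.6 = 0 → T = 18/(5.1·0.656059) = 5.37972 ≈ 5.380 kN.
ΣF_x = 0: O_x − T·cos41° = 0 → O_x = 5.37972 × 0.75471 = 4.060 kN.
ΣF_y = 0: O_y + T·sin41° − 5 = 0 → O_y = 5 − 5.37972 × 0.656059 = 1.471 kN.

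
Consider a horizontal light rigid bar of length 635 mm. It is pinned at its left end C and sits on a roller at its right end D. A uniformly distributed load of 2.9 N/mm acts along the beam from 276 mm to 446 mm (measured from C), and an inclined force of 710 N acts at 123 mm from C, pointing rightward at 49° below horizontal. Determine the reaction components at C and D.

Resultant of the distributed load: 2.9 × 170 = 493 N at 361 mm from C.
ΣM about C: D_y·635 − (2.9·170)·361 − 710·sin49°·123 = 0 → D_y = 243882/635 = 384.066 ≈ 384.1 N.
ΣF_y = 0: C_y + 384.066 − 2.9·170 − 710·sin49° = 0 → C_y = 644.8 N.
ΣF_x = 0: C_x + 710·cos49° = 0 → C_x = -465.8 N.

C_x = -465.8 N, C_y = 644.8 N, D_y = 384.1 N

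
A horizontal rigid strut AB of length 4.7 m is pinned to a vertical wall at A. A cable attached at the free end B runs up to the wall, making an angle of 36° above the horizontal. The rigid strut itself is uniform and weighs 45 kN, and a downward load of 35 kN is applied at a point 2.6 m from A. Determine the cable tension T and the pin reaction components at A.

ΣM about A: T·sin36°·4.7 − 45·2.35 − 35·2.6 = 0 → T = 196.75/(4.7·0.587785) = 71.2194 ≈ 71.22 kN.
ΣF_x = 0: A_x − T·cos36° = 0 → A_x = 71.2194 × 0.809017 = 57.62 kN.
ΣF_y = 0: A_y + T·sin36° − 45 − 35 = 0 → A_y = 80 − 71.2194 × 0.587785 = 38.14 kN.

T = 71.22 kN, A_x = 57.62 kN, A_y = 38.14 kN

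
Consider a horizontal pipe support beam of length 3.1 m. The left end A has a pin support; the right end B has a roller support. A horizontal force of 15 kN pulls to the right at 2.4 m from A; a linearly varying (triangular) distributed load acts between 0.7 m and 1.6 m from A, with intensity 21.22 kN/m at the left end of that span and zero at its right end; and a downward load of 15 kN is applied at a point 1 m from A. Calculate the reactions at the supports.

A_x = -15.00 kN, A_y = 16.63 kN, B_y = 7.919 kN

Resultant of the triangular load: ½ × 21.22 × 0.9 = 9.549 kN, acting at 1 m from A (one-third of the span from the peak).
Taking moments about A: B_y·3.1 − (½·21.22·0.9)·1 − 15·1 = 0 → B_y = 24.549/3.1 = 7.91903 ≈ 7.919 kN.
ΣF_y = 0: A_y + 7.91903 − ½·21.22·0.9 − 15 = 0 → A_y = 16.63 kN.
ΣF_x = 0: A_x + 15 = 0 → A_x = -15.00 kN.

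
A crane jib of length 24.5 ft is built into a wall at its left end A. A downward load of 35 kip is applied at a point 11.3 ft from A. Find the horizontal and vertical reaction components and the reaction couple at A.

A_x = 0, A_y = 35.00 kip, M_A = 395.5 kip·ft

ΣF_x = 0: A_x = 0.
ΣF_y = 0: A_y − 35 = 0 → A_y = 35.00 kip.
ΣM about A: M_A − 35·11.3 = 0 → M_A = 395.5 kip·ft.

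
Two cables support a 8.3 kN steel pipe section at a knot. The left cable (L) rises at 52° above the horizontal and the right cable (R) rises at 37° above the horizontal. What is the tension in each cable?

T_L = 6.630 kN, T_R = 5.111 kN

ΣF_x = 0: −T_L·cos52° + T_R·cos37° = 0 → T_R = 0.770892·T_L.
ΣF_y = 0: T_L·sin52° + T_R·sin37° = 8.3.
Substitute: T_L·(0.788011 + 0.770892·0.601815) = 8.3 → T_L = 6.62968 ≈ 6.630 kN.
Then T_R = 0.770892 × 6.62968 = 5.111 kN.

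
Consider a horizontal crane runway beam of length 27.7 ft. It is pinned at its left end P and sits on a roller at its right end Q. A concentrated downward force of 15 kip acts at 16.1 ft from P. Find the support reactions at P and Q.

P_x = 0, P_y = 6.282 kip, Q_y = 8.718 kip

Moments about P: Q_y·27.7 − 15·16.1 = 0 → Q_y = 241.5/27.7 = 8.71841 ≈ 8.718 kip.
ΣF_y = 0: P_y + 8.71841 − 15 = 0 → P_y = 6.282 kip.
ΣF_x = 0: no horizontal applied forces, so P_x = 0.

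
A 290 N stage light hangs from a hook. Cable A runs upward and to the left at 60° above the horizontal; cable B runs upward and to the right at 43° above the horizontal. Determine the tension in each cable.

T_A = 217.7 N, T_B = 148.8 N

ΣF_x = 0: −T_A·cos60° + T_B·cos43° = 0 → T_B = 0.683664·T_A.
ΣF_y = 0: T_A·sin60° + T_B·sin43° = 290.
Substitute: T_A·(0.866025 + 0.683664·0.681998) = 290 → T_A = 217.672 ≈ 217.7 N.
Then T_B = 0.683664 × 217.672 = 148.8 N.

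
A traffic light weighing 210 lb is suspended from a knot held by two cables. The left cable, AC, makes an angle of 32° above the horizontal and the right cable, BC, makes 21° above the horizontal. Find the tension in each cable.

ΣF_x = 0: −T_AC·cos32° + T_BC·cos21° = 0 → T_BC = 0.908382·T_AC.
ΣF_y = 0: T_AC·sin32° + T_BC·sin21° = 210.
Substitute: T_AC·(0.529919 + 0.908382·0.358368) = 210 → T_AC = 245.484 ≈ 245.5 lb.
Then T_BC = 0.908382 × 245.484 = 223.0 lb.

T_AC = 245.5 lb, T_BC = 223.0 lb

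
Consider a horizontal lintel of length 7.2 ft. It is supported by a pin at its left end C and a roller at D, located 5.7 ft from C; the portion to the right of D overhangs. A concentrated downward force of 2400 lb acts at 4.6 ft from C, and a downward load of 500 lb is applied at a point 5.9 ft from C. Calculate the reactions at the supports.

Taking moments about C: D_y·5.7 − 2400·4.6 − 500·5.9 = 0 → D_y = 13990/5.7 = 2454.39 ≈ 2454 lb.
ΣF_y = 0: C_y + 2454.39 − 2400 − 500 = 0 → C_y = 445.6 lb.
ΣF_x = 0: no horizontal applied forces, so C_x = 0.

C_x = 0, C_y = 445.6 lb, D_y = 2454 lb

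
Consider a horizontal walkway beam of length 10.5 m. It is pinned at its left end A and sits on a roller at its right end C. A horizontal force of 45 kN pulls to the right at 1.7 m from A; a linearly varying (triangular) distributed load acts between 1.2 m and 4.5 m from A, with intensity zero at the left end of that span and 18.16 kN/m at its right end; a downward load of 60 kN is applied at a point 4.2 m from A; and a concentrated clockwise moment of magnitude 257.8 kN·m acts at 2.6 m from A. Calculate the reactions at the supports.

A_x = -45.00 kN, A_y = 31.71 kN, C_y = 58.26 kN

Resultant of the triangular load: ½ × 18.16 × 3.3 = 29.964 kN, acting at 3.4 m from A (one-third of the span from the peak).
Taking moments about A: C_y·10.5 − (½·18.16·3.3)·3.4 − 60·4.2 − 257.8 = 0 → C_y = 611.6776/10.5 = 58.255 ≈ 58.26 kN.
ΣF_y = 0: A_y + 58.255 − ½·18.16·3.3 − 60 = 0 → A_y = 31.71 kN.
ΣF_x = 0: A_x + 45 = 0 → A_x = -45.00 kN.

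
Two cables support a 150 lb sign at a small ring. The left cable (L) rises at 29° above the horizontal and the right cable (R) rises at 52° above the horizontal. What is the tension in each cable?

T_L = 93.50 lb, T_R = 132.8 lb

ΣF_x = 0: −T_L·cos29° + T_R·cos52° = 0 → T_R = 1.42062·T_L.
ΣF_y = 0: T_L·sin29° + T_R·sin52° = 150.
Substitute: T_L·(0.48481 + 1.42062·0.788011) = 150 → T_L = 93.5002 ≈ 93.50 lb.
Then T_R = 1.42062 × 93.5002 = 132.8 lb.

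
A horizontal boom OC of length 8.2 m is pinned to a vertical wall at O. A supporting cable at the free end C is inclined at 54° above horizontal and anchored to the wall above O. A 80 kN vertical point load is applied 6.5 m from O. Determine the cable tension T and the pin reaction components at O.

ΣM about O: T·sin54°·8.2 − 80·6.5 = 0 → T = 520/(8.2·0.809017) = 78.3848 ≈ 78.38 kN.
ΣF_x = 0: O_x − T·cos54° = 0 → O_x = 78.3848 × 0.587785 = 46.07 kN.
ΣF_y = 0: O_y + T·sin54° − 80 = 0 → O_y = 80 − 78.3848 × 0.809017 = 16.59 kN.

T = 78.38 kN, O_x = 46.07 kN, O_y = 16.59 kN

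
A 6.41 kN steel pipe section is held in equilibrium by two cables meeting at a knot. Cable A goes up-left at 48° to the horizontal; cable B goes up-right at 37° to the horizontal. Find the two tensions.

ΣF_x = 0: −T_A·cos48° + T_B·cos37° = 0 → T_B = 0.837842·T_A.
ΣF_y = 0: T_A·sin48° + T_B·sin37° = 6.41.
Substitute: T_A·(0.743145 + 0.837842·0.601815) = 6.41 → T_A = 5.13881 ≈ 5.139 kN.
Then T_B = 0.837842 × 5.13881 = 4.306 kN.

T_A = 5.139 kN, T_B = 4.306 kN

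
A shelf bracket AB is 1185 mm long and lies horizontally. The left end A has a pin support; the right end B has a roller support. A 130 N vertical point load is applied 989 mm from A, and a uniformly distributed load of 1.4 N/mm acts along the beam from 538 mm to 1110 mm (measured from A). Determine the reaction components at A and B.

Resultant of the distributed load: 1.4 × 572 = 800.8 N at 824 mm from A.
ΣM about A: B_y·1185 − 130·989 − (1.4·572)·824 = 0 → B_y = 788429.2/1185 = 665.341 ≈ 665.3 N.
ΣF_y = 0: A_y + 665.341 − 130 − 1.4·572 = 0 → A_y = 265.5 N.
ΣF_x = 0: no horizontal applied forces, so A_x = 0.

A_x = 0, A_y = 265.5 N, B_y = 665.3 N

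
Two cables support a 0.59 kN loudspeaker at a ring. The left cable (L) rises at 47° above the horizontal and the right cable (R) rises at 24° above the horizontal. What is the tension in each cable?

ΣF_x = 0: −T_L·cos47° + T_R·cos24° = 0 → T_R = 0.74654·T_L.
ΣF_y = 0: T_L·sin47° + T_R·sin24° = 0.59.
Substitute: T_L·(0.731354 + 0.74654·0.406737) = 0.59 → T_L = 0.570049 ≈ 0.5700 kN.
Then T_R = 0.74654 × 0.570049 = 0.4256 kN.

T_L = 0.5700 kN, T_R = 0.4256 kN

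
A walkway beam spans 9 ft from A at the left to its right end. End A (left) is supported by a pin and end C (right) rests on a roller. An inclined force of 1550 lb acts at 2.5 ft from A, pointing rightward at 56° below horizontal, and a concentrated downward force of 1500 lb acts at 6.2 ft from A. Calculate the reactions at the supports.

A_x = -866.7 lb, A_y = 1395 lb, C_y = 1390 lb

ΣM about A: C_y·9 − 1550·sin56°·2.5 − 1500·6.2 = 0 → C_y = 12512.5/9 = 1390.28 ≈ 1390 lb.
ΣF_y = 0: A_y + 1390.28 − 1550·sin56° − 1500 = 0 → A_y = 1395 lb.
ΣF_x = 0: A_x + 1550·cos56° = 0 → A_x = -866.7 lb.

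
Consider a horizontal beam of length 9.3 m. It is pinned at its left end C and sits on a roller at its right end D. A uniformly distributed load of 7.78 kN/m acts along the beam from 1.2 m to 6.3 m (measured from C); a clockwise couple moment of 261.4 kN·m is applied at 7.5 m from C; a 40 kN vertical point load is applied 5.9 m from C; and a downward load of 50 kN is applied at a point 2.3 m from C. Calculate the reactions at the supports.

Resultant of the distributed load: 7.78 × 5.1 = 39.678 kN at 3.75 m from C.
Taking moments about C: D_y·9.3 − (7.78·5.1)·3.75 − 261.4 − 40·5.9 − 50·2.3 = 0 → D_y = 761.1925/9.3 = 81.8487 ≈ 81.85 kN.
ΣF_y = 0: C_y + 81.8487 − 7.78·5.1 − 40 − 50 = 0 → C_y = 47.83 kN.
ΣF_x = 0: no horizontal applied forces, so C_x = 0.

C_x = 0, C_y = 47.83 kN, D_y = 81.85 kN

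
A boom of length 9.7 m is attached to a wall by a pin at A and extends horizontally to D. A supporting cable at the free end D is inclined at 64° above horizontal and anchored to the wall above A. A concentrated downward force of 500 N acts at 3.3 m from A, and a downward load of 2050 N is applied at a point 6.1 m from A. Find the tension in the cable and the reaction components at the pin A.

T = 1624 N, A_x = 711.7 N, A_y = 1091 N

ΣM about A: T·sin64°·9.7 − 500·3.3 − 2050·6.1 = 0 → T = 14155/(9.7·0.898794) = 1623.6 ≈ 1624 N.
ΣF_x = 0: A_x − T·cos64° = 0 → A_x = 1623.6 × 0.438371 = 711.7 N.
ΣF_y = 0: A_y + T·sin64° − 500 − 2050 = 0 → A_y = 2550 − 1623.6 × 0.898794 = 1091 N.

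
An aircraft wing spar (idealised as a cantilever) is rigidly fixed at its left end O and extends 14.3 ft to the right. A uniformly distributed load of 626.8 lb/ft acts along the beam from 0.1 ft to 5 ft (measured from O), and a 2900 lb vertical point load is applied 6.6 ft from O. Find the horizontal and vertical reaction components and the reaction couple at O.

Resultant of the distributed load: 626.8 × 4.9 = 3071.32 lb at 2.55 ft from O.
ΣF_x = 0: O_x = 0.
ΣF_y = 0: O_y − 626.8·4.9 − 2900 = 0 → O_y = 5971 lb.
ΣM about O: M_O − (626.8·4.9)·2.55 − 2900·6.6 = 0 → M_O = 26970 lb·ft.

O_x = 0, O_y = 5971 lb, M_O = 26970 lb·ft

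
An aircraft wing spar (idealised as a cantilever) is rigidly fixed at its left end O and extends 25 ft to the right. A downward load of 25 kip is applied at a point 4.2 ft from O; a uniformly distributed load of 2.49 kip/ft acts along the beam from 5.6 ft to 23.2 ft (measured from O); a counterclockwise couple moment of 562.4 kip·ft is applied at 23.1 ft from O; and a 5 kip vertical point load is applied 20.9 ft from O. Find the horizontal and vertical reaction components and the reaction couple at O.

Resultant of the distributed load: 2.49 × 17.6 = 43.824 kip at 14.4 ft from O.
ΣF_x = 0: O_x = 0.
ΣF_y = 0: O_y − 25 − 2.49·17.6 − 5 = 0 → O_y = 73.82 kip.
ΣM about O: M_O − 25·4.2 − (2.49·17.6)·14.4 + 562.4 − 5·20.9 = 0 → M_O = 278.2 kip·ft.

O_x = 0, O_y = 73.82 kip, M_O = 278.2 kip·ft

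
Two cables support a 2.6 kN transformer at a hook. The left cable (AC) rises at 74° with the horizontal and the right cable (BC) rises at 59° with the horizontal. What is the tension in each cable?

T_AC = 1.831 kN, T_BC = 0.9799 kN

ΣF_x = 0: −T_AC·cos74° + T_BC·cos59° = 0 → T_BC = 0.535179·T_AC.
ΣF_y = 0: T_AC·sin74° + T_BC·sin59° = 2.6.
Substitute: T_AC·(0.961262 + 0.535179·0.857167) = 2.6 → T_AC = 1.83099 ≈ 1.831 kN.
Then T_BC = 0.535179 × 1.83099 = 0.9799 kN.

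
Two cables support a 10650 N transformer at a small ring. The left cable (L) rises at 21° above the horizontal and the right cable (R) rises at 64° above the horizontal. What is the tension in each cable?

T_L = 4686 N, T_R = 9981 N

ΣF_x = 0: −T_L·cos21° + T_R·cos64° = 0 → T_R = 2.12966·T_L.
ΣF_y = 0: T_L·sin21° + T_R·sin64° = 10650.
Substitute: T_L·(0.358368 + 2.12966·0.898794) = 10650 → T_L = 4686.48 ≈ 4686 N.
Then T_R = 2.12966 × 4686.48 = 9981 N.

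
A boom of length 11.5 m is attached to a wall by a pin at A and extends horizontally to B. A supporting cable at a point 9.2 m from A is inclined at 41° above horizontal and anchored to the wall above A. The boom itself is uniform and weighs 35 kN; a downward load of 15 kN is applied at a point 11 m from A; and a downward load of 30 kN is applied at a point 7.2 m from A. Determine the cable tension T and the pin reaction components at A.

T = 96.47 kN, A_x = 72.80 kN, A_y = 16.71 kN

ΣM about A: T·sin41°·9.2 − 35·5.75 − 15·11 − 30·7.2 = 0 → T = 582.25/(9.2·0.656059) = 96.467 ≈ 96.47 kN.
ΣF_x = 0: A_x − T·cos41° = 0 → A_x = 96.467 × 0.75471 = 72.80 kN.
ΣF_y = 0: A_y + T·sin41° − 35 − 15 − 30 = 0 → A_y = 80 − 96.467 × 0.656059 = 16.71 kN.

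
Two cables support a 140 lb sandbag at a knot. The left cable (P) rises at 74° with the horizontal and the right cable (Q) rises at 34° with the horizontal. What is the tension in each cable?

T_P = 122.0 lb, T_Q = 40.58 lb

ΣF_x = 0: −T_P·cos74° + T_Q·cos34° = 0 → T_Q = 0.332479·T_P.
ΣF_y = 0: T_P·sin74° + T_Q·sin34° = 140.
Substitute: T_P·(0.961262 + 0.332479·0.559193) = 140 → T_P = 122.038 ≈ 122.0 lb.
Then T_Q = 0.332479 × 122.038 = 40.58 lb.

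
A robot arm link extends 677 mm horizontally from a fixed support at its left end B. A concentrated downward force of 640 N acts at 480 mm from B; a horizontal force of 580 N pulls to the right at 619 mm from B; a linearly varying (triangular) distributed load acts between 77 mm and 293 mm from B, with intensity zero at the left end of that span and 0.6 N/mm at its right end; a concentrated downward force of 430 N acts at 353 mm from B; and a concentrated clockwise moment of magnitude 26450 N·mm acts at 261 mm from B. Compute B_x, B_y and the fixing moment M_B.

Resultant of the triangular load: ½ × 0.6 × 216 = 64.8 N, acting at 221 mm from B (one-third of the span from the peak).
ΣF_x = 0: B_x + 580 = 0 → B_x = -580.0 N.
ΣF_y = 0: B_y − 640 − ½·0.6·216 − 430 = 0 → B_y = 1135 N.
ΣM about B: M_B − 640·480 − (½·0.6·216)·221 − 430·353 − 26450 = 0 → M_B = 499800 N·mm.

B_x = -580.0 N, B_y = 1135 N, M_B = 499800 N·mm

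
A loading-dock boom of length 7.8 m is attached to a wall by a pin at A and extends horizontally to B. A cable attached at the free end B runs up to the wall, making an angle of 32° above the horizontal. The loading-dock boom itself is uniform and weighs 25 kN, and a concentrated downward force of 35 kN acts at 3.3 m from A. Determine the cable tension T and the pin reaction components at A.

ΣM about A: T·sin32°·7.8 − 25·3.9 − 35·3.3 = 0 → T = 213/(7.8·0.529919) = 51.5318 ≈ 51.53 kN.
ΣF_x = 0: A_x − T·cos32° = 0 → A_x = 51.5318 × 0.848048 = 43.70 kN.
ΣF_y = 0: A_y + T·sin32° − 25 − 35 = 0 → A_y = 60 − 51.5318 × 0.529919 = 32.69 kN.

T = 51.53 kN, A_x = 43.70 kN, A_y = 32.69 kN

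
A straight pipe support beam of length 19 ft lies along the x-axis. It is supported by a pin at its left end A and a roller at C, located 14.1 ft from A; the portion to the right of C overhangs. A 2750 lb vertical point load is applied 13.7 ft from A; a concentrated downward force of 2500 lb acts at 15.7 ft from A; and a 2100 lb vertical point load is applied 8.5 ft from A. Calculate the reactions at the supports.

A_x = 0, A_y = 628.4 lb, C_y = 6722 lb

ΣM about A: C_y·14.1 − 2750·13.7 − 2500·15.7 − 2100·8.5 = 0 → C_y = 94775/14.1 = 6721.63 ≈ 6722 lb.
ΣF_y = 0: A_y + 6721.63 − 2750 − 2500 − 2100 = 0 → A_y = 628.4 lb.
ΣF_x = 0: no horizontal applied forces, so A_x = 0.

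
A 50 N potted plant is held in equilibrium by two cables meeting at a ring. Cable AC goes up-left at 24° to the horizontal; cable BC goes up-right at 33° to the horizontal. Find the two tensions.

ΣF_x = 0: −T_AC·cos24° + T_BC·cos33° = 0 → T_BC = 1.08928·T_AC.
ΣF_y = 0: T_AC·sin24° + T_BC·sin33° = 50.
Substitute: T_AC·(0.406737 + 1.08928·0.544639) = 50 → T_AC = 49.9999 ≈ 50.00 N.
Then T_BC = 1.08928 × 49.9999 = 54.46 N.

T_AC = 50.00 N, T_BC = 54.46 N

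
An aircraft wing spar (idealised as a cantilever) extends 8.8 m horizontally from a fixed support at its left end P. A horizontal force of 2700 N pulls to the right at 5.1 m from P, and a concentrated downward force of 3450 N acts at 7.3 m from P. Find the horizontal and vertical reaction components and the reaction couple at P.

ΣF_x = 0: P_x + 2700 = 0 → P_x = -2700 N.
ΣF_y = 0: P_y − 3450 = 0 → P_y = 3450 N.
ΣM about P: M_P − 3450·7.3 = 0 → M_P = 25180 N·m.

P_x = -2700 N, P_y = 3450 N, M_P = 25180 N·m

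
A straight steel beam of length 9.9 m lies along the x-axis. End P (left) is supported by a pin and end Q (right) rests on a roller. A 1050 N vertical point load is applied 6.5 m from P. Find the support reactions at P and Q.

P_x = 0, P_y = 360.6 N, Q_y = 689.4 N

Taking moments about P: Q_y·9.9 − 1050·6.5 = 0 → Q_y = 6825/9.9 = 689.394 ≈ 689.4 N.
ΣF_y = 0: P_y + 689.394 − 1050 = 0 → P_y = 360.6 N.
ΣF_x = 0: no horizontal applied forces, so P_x = 0.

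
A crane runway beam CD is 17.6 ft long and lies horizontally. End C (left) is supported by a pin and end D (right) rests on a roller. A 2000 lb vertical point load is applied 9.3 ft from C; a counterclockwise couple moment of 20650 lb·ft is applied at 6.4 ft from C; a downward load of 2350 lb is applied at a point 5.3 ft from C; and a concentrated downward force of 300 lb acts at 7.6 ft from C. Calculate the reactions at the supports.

C_x = 0, C_y = 3929 lb, D_y = 720.7 lb

ΣM about C: D_y·17.6 − 2000·9.3 + 20650 − 2350·5.3 − 300·7.6 = 0 → D_y = 12685/17.6 = 720.739 ≈ 720.7 lb.
ΣF_y = 0: C_y + 720.739 − 2000 − 2350 − 300 = 0 → C_y = 3929 lb.
ΣF_x = 0: no horizontal applied forces, so C_x = 0.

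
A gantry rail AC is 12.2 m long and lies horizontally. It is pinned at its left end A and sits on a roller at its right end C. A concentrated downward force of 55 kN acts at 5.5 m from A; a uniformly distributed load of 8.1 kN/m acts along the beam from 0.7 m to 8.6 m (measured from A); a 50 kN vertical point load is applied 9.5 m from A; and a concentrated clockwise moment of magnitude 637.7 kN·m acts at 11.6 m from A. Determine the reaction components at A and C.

Resultant of the distributed load: 8.1 × 7.9 = 63.99 kN at 4.65 m from A.
ΣM about A: C_y·12.2 − 55·5.5 − (8.1·7.9)·4.65 − 50·9.5 − 637.7 = 0 → C_y = 1712.7535/12.2 = 140.39 ≈ 140.4 kN.
ΣF_y = 0: A_y + 140.39 − 55 − 8.1·7.9 − 50 = 0 → A_y = 28.60 kN.
ΣF_x = 0: no horizontal applied forces, so A_x = 0.

A_x = 0, A_y = 28.60 kN, C_y = 140.4 kN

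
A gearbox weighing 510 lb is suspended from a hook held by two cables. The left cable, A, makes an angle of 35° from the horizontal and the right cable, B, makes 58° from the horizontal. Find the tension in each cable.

T_A = 270.6 lb, T_B = 418.3 lb

ΣF_x = 0: −T_A·cos35° + T_B·cos58° = 0 → T_B = 1.54581·T_A.
ΣF_y = 0: T_A·sin35° + T_B·sin58° = 510.
Substitute: T_A·(0.573576 + 1.54581·0.848048) = 510 → T_A = 270.629 ≈ 270.6 lb.
Then T_B = 1.54581 × 270.629 = 418.3 lb.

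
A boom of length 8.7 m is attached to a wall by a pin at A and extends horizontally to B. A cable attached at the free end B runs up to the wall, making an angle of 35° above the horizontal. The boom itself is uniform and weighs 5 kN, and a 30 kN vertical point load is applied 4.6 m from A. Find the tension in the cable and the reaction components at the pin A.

T = 32.01 kN, A_x = 26.22 kN, A_y = 16.64 kN

ΣM about A: T·sin35°·8.7 − 5·4.35 − 30·4.6 = 0 → T = 159.75/(8.7·0.573576) = 32.0133 ≈ 32.01 kN.
ΣF_x = 0: A_x − T·cos35° = 0 → A_x = 32.0133 × 0.819152 = 26.22 kN.
ΣF_y = 0: A_y + T·sin35° − 5 − 30 = 0 → A_y = 35 − 32.0133 × 0.573576 = 16.64 kN.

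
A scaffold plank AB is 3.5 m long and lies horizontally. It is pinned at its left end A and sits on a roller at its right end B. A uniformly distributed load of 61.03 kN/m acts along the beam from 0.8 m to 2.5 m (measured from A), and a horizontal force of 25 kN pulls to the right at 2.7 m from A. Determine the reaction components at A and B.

Resultant of the distributed load: 61.03 × 1.7 = 103.751 kN at 1.65 m from A.
ΣM about A: B_y·3.5 − (61.03·1.7)·1.65 = 0 → B_y = 171.18915/3.5 = 48.9112 ≈ 48.91 kN.
ΣF_y = 0: A_y + 48.9112 − 61.03·1.7 = 0 → A_y = 54.84 kN.
ΣF_x = 0: A_x + 25 = 0 → A_x = -25.00 kN.

A_x = -25.00 kN, A_y = 54.84 kN, B_y = 48.91 kN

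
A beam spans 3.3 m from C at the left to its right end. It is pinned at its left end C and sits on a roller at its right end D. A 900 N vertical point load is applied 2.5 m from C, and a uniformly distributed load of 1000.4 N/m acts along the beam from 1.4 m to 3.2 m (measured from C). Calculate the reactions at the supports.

Resultant of the distributed load: 1000.4 × 1.8 = 1800.72 N at 2.3 m from C.
Taking moments about C: D_y·3.3 − 900·2.5 − (1000.4·1.8)·2.3 = 0 → D_y = 6391.656/3.3 = 1936.87 ≈ 1937 N.
ΣF_y = 0: C_y + 1936.87 − 900 − 1000.4·1.8 = 0 → C_y = 763.9 N.
ΣF_x = 0: no horizontal applied forces, so C_x = 0.

C_x = 0, C_y = 763.9 N, D_y = 1937 N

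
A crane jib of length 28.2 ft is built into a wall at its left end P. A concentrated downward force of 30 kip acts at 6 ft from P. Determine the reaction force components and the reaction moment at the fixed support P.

ΣF_x = 0: P_x = 0.
ΣF_y = 0: P_y − 30 = 0 → P_y = 30.00 kip.
ΣM about P: M_P − 30·6 = 0 → M_P = 180.0 kip·ft.

P_x = 0, P_y = 30.00 kip, M_P = 180.0 kip·ft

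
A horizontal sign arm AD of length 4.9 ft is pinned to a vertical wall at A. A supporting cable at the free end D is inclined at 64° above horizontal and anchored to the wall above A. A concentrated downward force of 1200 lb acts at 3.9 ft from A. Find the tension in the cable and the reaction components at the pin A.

ΣM about A: T·sin64°·4.9 − 1200·3.9 = 0 → T = 4680/(4.9·0.898794) = 1062.65 ≈ 1063 lb.
ΣF_x = 0: A_x − T·cos64° = 0 → A_x = 1062.65 × 0.438371 = 465.8 lb.
ΣF_y = 0: A_y + T·sin64° − 1200 = 0 → A_y = 1200 − 1062.65 × 0.898794 = 244.9 lb.

T = 1063 lb, A_x = 465.8 lb, A_y = 244.9 lb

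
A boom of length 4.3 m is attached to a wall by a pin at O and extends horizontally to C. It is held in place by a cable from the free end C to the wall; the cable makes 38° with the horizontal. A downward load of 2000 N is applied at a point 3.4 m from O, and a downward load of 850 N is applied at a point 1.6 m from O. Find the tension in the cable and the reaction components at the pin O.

T = 3082 N, O_x = 2429 N, O_y = 952.3 N

ΣM about O: T·sin38°·4.3 − 2000·3.4 − 850·1.6 = 0 → T = 8160/(4.3·0.615661) = 3082.34 ≈ 3082 N.
ΣF_x = 0: O_x − T·cos38° = 0 → O_x = 3082.34 × 0.788011 = 2429 N.
ΣF_y = 0: O_y + T·sin38° − 2000 − 850 = 0 → O_y = 2850 − 3082.34 × 0.615661 = 952.3 N.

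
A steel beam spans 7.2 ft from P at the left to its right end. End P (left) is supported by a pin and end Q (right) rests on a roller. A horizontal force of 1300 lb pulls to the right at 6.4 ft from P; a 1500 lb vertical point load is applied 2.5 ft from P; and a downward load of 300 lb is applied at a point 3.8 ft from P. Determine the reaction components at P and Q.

Moments about P: Q_y·7.2 − 1500·2.5 − 300·3.8 = 0 → Q_y = 4890/7.2 = 679.167 ≈ 679.2 lb.
ΣF_y = 0: P_y + 679.167 − 1500 − 300 = 0 → P_y = 1121 lb.
ΣF_x = 0: P_x + 1300 = 0 → P_x = -1300 lb.

P_x = -1300 lb, P_y = 1121 lb, Q_y = 679.2 lb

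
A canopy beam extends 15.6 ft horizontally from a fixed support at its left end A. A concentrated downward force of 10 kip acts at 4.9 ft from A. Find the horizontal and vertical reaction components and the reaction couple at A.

A_x = 0, A_y = 10.00 kip, M_A = 49.00 kip·ft

ΣF_x = 0: A_x = 0.
ΣF_y = 0: A_y − 10 = 0 → A_y = 10.00 kip.
ΣM about A: M_A − 10·4.9 = 0 → M_A = 49.00 kip·ft.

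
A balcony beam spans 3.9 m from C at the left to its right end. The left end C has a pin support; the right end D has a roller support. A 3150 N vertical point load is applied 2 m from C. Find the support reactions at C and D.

C_x = 0, C_y = 1535 N, D_y = 1615 N

Moments about C: D_y·3.9 − 3150·2 = 0 → D_y = 6300/3.9 = 1615.38 ≈ 1615 N.
ΣF_y = 0: C_y + 1615.38 − 3150 = 0 → C_y = 1535 N.
ΣF_x = 0: no horizontal applied forces, so C_x = 0.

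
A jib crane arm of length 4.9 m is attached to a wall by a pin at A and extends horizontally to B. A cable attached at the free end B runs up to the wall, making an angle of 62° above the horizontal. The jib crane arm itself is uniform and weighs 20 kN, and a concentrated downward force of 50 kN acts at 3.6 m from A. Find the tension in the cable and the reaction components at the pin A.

T = 52.93 kN, A_x = 24.85 kN, A_y = 23.27 kN

ΣM about A: T·sin62°·4.9 − 20·2.45 − 50·3.6 = 0 → T = 229/(4.9·0.882948) = 52.9303 ≈ 52.93 kN.
ΣF_x = 0: A_x − T·cos62° = 0 → A_x = 52.9303 × 0.469472 = 24.85 kN.
ΣF_y = 0: A_y + T·sin62° − 20 − 50 = 0 → A_y = 70 − 52.9303 × 0.882948 = 23.27 kN.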